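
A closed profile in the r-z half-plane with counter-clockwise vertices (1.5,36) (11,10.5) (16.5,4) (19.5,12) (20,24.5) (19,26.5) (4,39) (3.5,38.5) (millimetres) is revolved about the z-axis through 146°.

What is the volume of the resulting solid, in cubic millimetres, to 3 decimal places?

Profile (r,z), 8 vertices: (1.5,36) (11,10.5) (16.5,4) (19.5,12) (20,24.5) (19,26.5) (4,39) (3.5,38.5)
edge 0: (1.5,36)→(11,10.5)  cross = 1.5·10.5 − 11·36 = -380.2500; (r_i+r_j)·cross = 12.5·-380.2500 = -4753.1250
edge 1: (11,10.5)→(16.5,4)  cross = 11·4 − 16.5·10.5 = -129.2500; (r_i+r_j)·cross = 27.5·-129.2500 = -3554.3750
edge 2: (16.5,4)→(19.5,12)  cross = 16.5·12 − 19.5·4 = 120.0000; (r_i+r_j)·cross = 36·120.0000 = 4320.0000
edge 3: (19.5,12)→(20,24.5)  cross = 19.5·24.5 − 20·12 = 237.7500; (r_i+r_j)·cross = 39.5·237.7500 = 9391.1250
edge 4: (20,24.5)→(19,26.5)  cross = 20·26.5 − 19·24.5 = 64.5000; (r_i+r_j)·cross = 39·64.5000 = 2515.5000
edge 5: (19,26.5)→(4,39)  cross = 19·39 − 4·26.5 = 635.0000; (r_i+r_j)·cross = 23·635.0000 = 14605.0000
edge 6: (4,39)→(3.5,38.5)  cross = 4·38.5 − 3.5·39 = 17.5000; (r_i+r_j)·cross = 7.5·17.5000 = 131.2500
edge 7: (3.5,38.5)→(1.5,36)  cross = 3.5·36 − 1.5·38.5 = 68.2500; (r_i+r_j)·cross = 5·68.2500 = 341.2500
Σcross = 633.5000 → A = |Σcross|/2 = 316.7500 mm²
Σ(r_i+r_j)·cross = 22996.6250 → first moment M = |Σ|/6 = 3832.7708
R_c = M/A = 3832.7708/316.7500 = 12.1003 mm
θ = 146° = 2.548181 rad
V = θ·R_c·A = 2.548181·12.1003·316.7500 = 9766.593 mm³

Volume = 9766.593 mm³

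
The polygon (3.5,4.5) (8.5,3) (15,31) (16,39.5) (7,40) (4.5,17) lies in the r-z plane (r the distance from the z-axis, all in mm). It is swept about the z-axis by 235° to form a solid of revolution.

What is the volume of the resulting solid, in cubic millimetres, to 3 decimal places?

Profile (r,z), 6 vertices: (3.5,4.5) (8.5,3) (15,31) (16,39.5) (7,40) (4.5,17)
edge 0: (3.5,4.5)→(8.5,3)  cross = 3.5·3 − 8.5·4.5 = -27.7500; (r_i+r_j)·cross = 12·-27.7500 = -333.0000
edge 1: (8.5,3)→(15,31)  cross = 8.5·31 − 15·3 = 218.5000; (r_i+r_j)·cross = 23.5·218.5000 = 5134.7500
edge 2: (15,31)→(16,39.5)  cross = 15·39.5 − 16·31 = 96.5000; (r_i+r_j)·cross = 31·96.5000 = 2991.5000
edge 3: (16,39.5)→(7,40)  cross = 16·40 − 7·39.5 = 363.5000; (r_i+r_j)·cross = 23·363.5000 = 8360.5000
edge 4: (7,40)→(4.5,17)  cross = 7·17 − 4.5·40 = -61.0000; (r_i+r_j)·cross = 11.5·-61.0000 = -701.5000
edge 5: (4.5,17)→(3.5,4.5)  cross = 4.5·4.5 − 3.5·17 = -39.2500; (r_i+r_j)·cross = 8·-39.2500 = -314.0000
Σcross = 550.5000 → A = |Σcross|/2 = 275.2500 mm²
Σ(r_i+r_j)·cross = 15138.2500 → first moment M = |Σ|/6 = 2523.0417
R_c = M/A = 2523.0417/275.2500 = 9.1664 mm
θ = 235° = 4.101524 rad
V = θ·R_c·A = 4.101524·9.1664·275.2500 = 10348.315 mm³

Volume = 10348.315 mm³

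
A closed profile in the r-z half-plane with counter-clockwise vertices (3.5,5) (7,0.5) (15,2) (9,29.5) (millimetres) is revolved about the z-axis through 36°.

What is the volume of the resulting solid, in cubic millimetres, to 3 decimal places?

Profile (r,z), 4 vertices: (3.5,5) (7,0.5) (15,2) (9,29.5)
edge 0: (3.5,5)→(7,0.5)  cross = 3.5·0.5 − 7·5 = -33.2500; (r_i+r_j)·cross = 10.5·-33.2500 = -349.1250
edge 1: (7,0.5)→(15,2)  cross = 7·2 − 15·0.5 = 6.5000; (r_i+r_j)·cross = 22·6.5000 = 143.0000
edge 2: (15,2)→(9,29.5)  cross = 15·29.5 − 9·2 = 424.5000; (r_i+r_j)·cross = 24·424.5000 = 10188.0000
edge 3: (9,29.5)→(3.5,5)  cross = 9·5 − 3.5·29.5 = -58.2500; (r_i+r_j)·cross = 12.5·-58.2500 = -728.1250
Σcross = 339.5000 → A = |Σcross|/2 = 169.7500 mm²
Σ(r_i+r_j)·cross = 9253.7500 → first moment M = |Σ|/6 = 1542.2917
R_c = M/A = 1542.2917/169.7500 = 9.0857 mm
θ = 36° = 0.628319 rad
V = θ·R_c·A = 0.628319·9.0857·169.7500 = 969.050 mm³

Volume = 969.050 mm³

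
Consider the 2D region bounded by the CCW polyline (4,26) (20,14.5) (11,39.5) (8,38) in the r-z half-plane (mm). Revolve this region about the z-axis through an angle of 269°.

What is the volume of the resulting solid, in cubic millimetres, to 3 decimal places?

Profile (r,z), 4 vertices: (4,26) (20,14.5) (11,39.5) (8,38)
edge 0: (4,26)→(20,14.5)  cross = 4·14.5 − 20·26 = -462.0000; (r_i+r_j)·cross = 24·-462.0000 = -11088.0000
edge 1: (20,14.5)→(11,39.5)  cross = 20·39.5 − 11·14.5 = 630.5000; (r_i+r_j)·cross = 31·630.5000 = 19545.5000
edge 2: (11,39.5)→(8,38)  cross = 11·38 − 8·39.5 = 102.0000; (r_i+r_j)·cross = 19·102.0000 = 1938.0000
edge 3: (8,38)→(4,26)  cross = 8·26 − 4·38 = 56.0000; (r_i+r_j)·cross = 12·56.0000 = 672.0000
Σcross = 326.5000 → A = |Σcross|/2 = 163.2500 mm²
Σ(r_i+r_j)·cross = 11067.5000 → first moment M = |Σ|/6 = 1844.5833
R_c = M/A = 1844.5833/163.2500 = 11.2991 mm
θ = 269° = 4.694936 rad
V = θ·R_c·A = 4.694936·11.2991·163.2500 = 8660.200 mm³

Volume = 8660.200 mm³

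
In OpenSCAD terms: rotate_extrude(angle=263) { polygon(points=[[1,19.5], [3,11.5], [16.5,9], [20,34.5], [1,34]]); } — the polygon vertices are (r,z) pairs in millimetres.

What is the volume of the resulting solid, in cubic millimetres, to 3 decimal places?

Volume = 18645.840 mm³

Profile (r,z), 5 vertices: (1,19.5) (3,11.5) (16.5,9) (20,34.5) (1,34)
edge 0: (1,19.5)→(3,11.5)  cross = 1·11.5 − 3·19.5 = -47.0000; (r_i+r_j)·cross = 4·-47.0000 = -188.0000
edge 1: (3,11.5)→(16.5,9)  cross = 3·9 − 16.5·11.5 = -162.7500; (r_i+r_j)·cross = 19.5·-162.7500 = -3173.6250
edge 2: (16.5,9)→(20,34.5)  cross = 16.5·34.5 − 20·9 = 389.2500; (r_i+r_j)·cross = 36.5·389.2500 = 14207.6250
edge 3: (20,34.5)→(1,34)  cross = 20·34 − 1·34.5 = 645.5000; (r_i+r_j)·cross = 21·645.5000 = 13555.5000
edge 4: (1,34)→(1,19.5)  cross = 1·19.5 − 1·34 = -14.5000; (r_i+r_j)·cross = 2·-14.5000 = -29.0000
Σcross = 810.5000 → A = |Σcross|/2 = 405.2500 mm²
Σ(r_i+r_j)·cross = 24372.5000 → first moment M = |Σ|/6 = 4062.0833
R_c = M/A = 4062.0833/405.2500 = 10.0236 mm
θ = 263° = 4.590216 rad
V = θ·R_c·A = 4.590216·10.0236·405.2500 = 18645.840 mm³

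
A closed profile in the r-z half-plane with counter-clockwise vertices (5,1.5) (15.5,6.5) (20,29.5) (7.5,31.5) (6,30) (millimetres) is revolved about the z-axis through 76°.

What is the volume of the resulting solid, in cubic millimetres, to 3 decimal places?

Profile (r,z), 5 vertices: (5,1.5) (15.5,6.5) (20,29.5) (7.5,31.5) (6,30)
edge 0: (5,1.5)→(15.5,6.5)  cross = 5·6.5 − 15.5·1.5 = 9.2500; (r_i+r_j)·cross = 20.5·9.2500 = 189.6250
edge 1: (15.5,6.5)→(20,29.5)  cross = 15.5·29.5 − 20·6.5 = 327.2500; (r_i+r_j)·cross = 35.5·327.2500 = 11617.3750
edge 2: (20,29.5)→(7.5,31.5)  cross = 20·31.5 − 7.5·29.5 = 408.7500; (r_i+r_j)·cross = 27.5·408.7500 = 11240.6250
edge 3: (7.5,31.5)→(6,30)  cross = 7.5·30 − 6·31.5 = 36.0000; (r_i+r_j)·cross = 13.5·36.0000 = 486.0000
edge 4: (6,30)→(5,1.5)  cross = 6·1.5 − 5·30 = -141.0000; (r_i+r_j)·cross = 11·-141.0000 = -1551.0000
Σcross = 640.2500 → A = |Σcross|/2 = 320.1250 mm²
Σ(r_i+r_j)·cross = 21982.6250 → first moment M = |Σ|/6 = 3663.7708
R_c = M/A = 3663.7708/320.1250 = 11.4448 mm
θ = 76° = 1.326450 rad
V = θ·R_c·A = 1.326450·11.4448·320.1250 = 4859.810 mm³

Volume = 4859.810 mm³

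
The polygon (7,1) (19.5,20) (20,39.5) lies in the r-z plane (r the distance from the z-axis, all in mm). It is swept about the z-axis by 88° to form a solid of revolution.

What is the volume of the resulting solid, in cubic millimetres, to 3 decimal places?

Profile (r,z), 3 vertices: (7,1) (19.5,20) (20,39.5)
edge 0: (7,1)→(19.5,20)  cross = 7·20 − 19.5·1 = 120.5000; (r_i+r_j)·cross = 26.5·120.5000 = 3193.2500
edge 1: (19.5,20)→(20,39.5)  cross = 19.5·39.5 − 20·20 = 370.2500; (r_i+r_j)·cross = 39.5·370.2500 = 14624.8750
edge 2: (20,39.5)→(7,1)  cross = 20·1 − 7·39.5 = -256.5000; (r_i+r_j)·cross = 27·-256.5000 = -6925.5000
Σcross = 234.2500 → A = |Σcross|/2 = 117.1250 mm²
Σ(r_i+r_j)·cross = 10892.6250 → first moment M = |Σ|/6 = 1815.4375
R_c = M/A = 1815.4375/117.1250 = 15.5000 mm
θ = 88° = 1.535890 rad
V = θ·R_c·A = 1.535890·15.5000·117.1250 = 2788.312 mm³

Volume = 2788.312 mm³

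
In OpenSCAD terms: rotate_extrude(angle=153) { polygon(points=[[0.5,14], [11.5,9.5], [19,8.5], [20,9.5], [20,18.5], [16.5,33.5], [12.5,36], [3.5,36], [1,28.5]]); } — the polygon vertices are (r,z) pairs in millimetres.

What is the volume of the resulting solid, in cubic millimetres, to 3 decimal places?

Profile (r,z), 9 vertices: (0.5,14) (11.5,9.5) (19,8.5) (20,9.5) (20,18.5) (16.5,33.5) (12.5,36) (3.5,36) (1,28.5)
edge 0: (0.5,14)→(11.5,9.5)  cross = 0.5·9.5 − 11.5·14 = -156.2500; (r_i+r_j)·cross = 12·-156.2500 = -1875.0000
edge 1: (11.5,9.5)→(19,8.5)  cross = 11.5·8.5 − 19·9.5 = -82.7500; (r_i+r_j)·cross = 30.5·-82.7500 = -2523.8750
edge 2: (19,8.5)→(20,9.5)  cross = 19·9.5 − 20·8.5 = 10.5000; (r_i+r_j)·cross = 39·10.5000 = 409.5000
edge 3: (20,9.5)→(20,18.5)  cross = 20·18.5 − 20·9.5 = 180.0000; (r_i+r_j)·cross = 40·180.0000 = 7200.0000
edge 4: (20,18.5)→(16.5,33.5)  cross = 20·33.5 − 16.5·18.5 = 364.7500; (r_i+r_j)·cross = 36.5·364.7500 = 13313.3750
edge 5: (16.5,33.5)→(12.5,36)  cross = 16.5·36 − 12.5·33.5 = 175.2500; (r_i+r_j)·cross = 29·175.2500 = 5082.2500
edge 6: (12.5,36)→(3.5,36)  cross = 12.5·36 − 3.5·36 = 324.0000; (r_i+r_j)·cross = 16·324.0000 = 5184.0000
edge 7: (3.5,36)→(1,28.5)  cross = 3.5·28.5 − 1·36 = 63.7500; (r_i+r_j)·cross = 4.5·63.7500 = 286.8750
edge 8: (1,28.5)→(0.5,14)  cross = 1·14 − 0.5·28.5 = -0.2500; (r_i+r_j)·cross = 1.5·-0.2500 = -0.3750
Σcross = 879.0000 → A = |Σcross|/2 = 439.5000 mm²
Σ(r_i+r_j)·cross = 27076.7500 → first moment M = |Σ|/6 = 4512.7917
R_c = M/A = 4512.7917/439.5000 = 10.2680 mm
θ = 153° = 2.670354 rad
V = θ·R_c·A = 2.670354·10.2680·439.5000 = 12050.750 mm³

Volume = 12050.750 mm³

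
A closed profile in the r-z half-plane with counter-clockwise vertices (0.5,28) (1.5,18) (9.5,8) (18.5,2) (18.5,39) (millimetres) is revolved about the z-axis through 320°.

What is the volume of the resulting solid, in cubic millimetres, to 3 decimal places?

Volume = 27339.768 mm³

Profile (r,z), 5 vertices: (0.5,28) (1.5,18) (9.5,8) (18.5,2) (18.5,39)
edge 0: (0.5,28)→(1.5,18)  cross = 0.5·18 − 1.5·28 = -33.0000; (r_i+r_j)·cross = 2·-33.0000 = -66.0000
edge 1: (1.5,18)→(9.5,8)  cross = 1.5·8 − 9.5·18 = -159.0000; (r_i+r_j)·cross = 11·-159.0000 = -1749.0000
edge 2: (9.5,8)→(18.5,2)  cross = 9.5·2 − 18.5·8 = -129.0000; (r_i+r_j)·cross = 28·-129.0000 = -3612.0000
edge 3: (18.5,2)→(18.5,39)  cross = 18.5·39 − 18.5·2 = 684.5000; (r_i+r_j)·cross = 37·684.5000 = 25326.5000
edge 4: (18.5,39)→(0.5,28)  cross = 18.5·28 − 0.5·39 = 498.5000; (r_i+r_j)·cross = 19·498.5000 = 9471.5000
Σcross = 862.0000 → A = |Σcross|/2 = 431.0000 mm²
Σ(r_i+r_j)·cross = 29371.0000 → first moment M = |Σ|/6 = 4895.1667
R_c = M/A = 4895.1667/431.0000 = 11.3577 mm
θ = 320° = 5.585054 rad
V = θ·R_c·A = 5.585054·11.3577·431.0000 = 27339.768 mm³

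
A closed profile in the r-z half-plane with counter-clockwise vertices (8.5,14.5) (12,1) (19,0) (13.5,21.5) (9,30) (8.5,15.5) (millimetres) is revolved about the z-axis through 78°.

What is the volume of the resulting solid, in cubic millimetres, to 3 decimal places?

Profile (r,z), 6 vertices: (8.5,14.5) (12,1) (19,0) (13.5,21.5) (9,30) (8.5,15.5)
edge 0: (8.5,14.5)→(12,1)  cross = 8.5·1 − 12·14.5 = -165.5000; (r_i+r_j)·cross = 20.5·-165.5000 = -3392.7500
edge 1: (12,1)→(19,0)  cross = 12·0 − 19·1 = -19.0000; (r_i+r_j)·cross = 31·-19.0000 = -589.0000
edge 2: (19,0)→(13.5,21.5)  cross = 19·21.5 − 13.5·0 = 408.5000; (r_i+r_j)·cross = 32.5·408.5000 = 13276.2500
edge 3: (13.5,21.5)→(9,30)  cross = 13.5·30 − 9·21.5 = 211.5000; (r_i+r_j)·cross = 22.5·211.5000 = 4758.7500
edge 4: (9,30)→(8.5,15.5)  cross = 9·15.5 − 8.5·30 = -115.5000; (r_i+r_j)·cross = 17.5·-115.5000 = -2021.2500
edge 5: (8.5,15.5)→(8.5,14.5)  cross = 8.5·14.5 − 8.5·15.5 = -8.5000; (r_i+r_j)·cross = 17·-8.5000 = -144.5000
Σcross = 311.5000 → A = |Σcross|/2 = 155.7500 mm²
Σ(r_i+r_j)·cross = 11887.5000 → first moment M = |Σ|/6 = 1981.2500
R_c = M/A = 1981.2500/155.7500 = 12.7207 mm
θ = 78° = 1.361357 rad
V = θ·R_c·A = 1.361357·12.7207·155.7500 = 2697.188 mm³

Volume = 2697.188 mm³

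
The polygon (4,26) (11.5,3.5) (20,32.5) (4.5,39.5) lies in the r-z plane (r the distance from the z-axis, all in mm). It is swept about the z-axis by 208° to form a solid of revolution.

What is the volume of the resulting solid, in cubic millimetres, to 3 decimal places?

Profile (r,z), 4 vertices: (4,26) (11.5,3.5) (20,32.5) (4.5,39.5)
edge 0: (4,26)→(11.5,3.5)  cross = 4·3.5 − 11.5·26 = -285.0000; (r_i+r_j)·cross = 15.5·-285.0000 = -4417.5000
edge 1: (11.5,3.5)→(20,32.5)  cross = 11.5·32.5 − 20·3.5 = 303.7500; (r_i+r_j)·cross = 31.5·303.7500 = 9568.1250
edge 2: (20,32.5)→(4.5,39.5)  cross = 20·39.5 − 4.5·32.5 = 643.7500; (r_i+r_j)·cross = 24.5·643.7500 = 15771.8750
edge 3: (4.5,39.5)→(4,26)  cross = 4.5·26 − 4·39.5 = -41.0000; (r_i+r_j)·cross = 8.5·-41.0000 = -348.5000
Σcross = 621.5000 → A = |Σcross|/2 = 310.7500 mm²
Σ(r_i+r_j)·cross = 20574.0000 → first moment M = |Σ|/6 = 3429.0000
R_c = M/A = 3429.0000/310.7500 = 11.0346 mm
θ = 208° = 3.630285 rad
V = θ·R_c·A = 3.630285·11.0346·310.7500 = 12448.247 mm³

Volume = 12448.247 mm³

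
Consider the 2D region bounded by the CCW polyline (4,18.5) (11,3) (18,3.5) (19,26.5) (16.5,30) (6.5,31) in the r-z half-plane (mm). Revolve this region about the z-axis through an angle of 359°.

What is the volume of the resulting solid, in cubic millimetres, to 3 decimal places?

Profile (r,z), 6 vertices: (4,18.5) (11,3) (18,3.5) (19,26.5) (16.5,30) (6.5,31)
edge 0: (4,18.5)→(11,3)  cross = 4·3 − 11·18.5 = -191.5000; (r_i+r_j)·cross = 15·-191.5000 = -2872.5000
edge 1: (11,3)→(18,3.5)  cross = 11·3.5 − 18·3 = -15.5000; (r_i+r_j)·cross = 29·-15.5000 = -449.5000
edge 2: (18,3.5)→(19,26.5)  cross = 18·26.5 − 19·3.5 = 410.5000; (r_i+r_j)·cross = 37·410.5000 = 15188.5000
edge 3: (19,26.5)→(16.5,30)  cross = 19·30 − 16.5·26.5 = 132.7500; (r_i+r_j)·cross = 35.5·132.7500 = 4712.6250
edge 4: (16.5,30)→(6.5,31)  cross = 16.5·31 − 6.5·30 = 316.5000; (r_i+r_j)·cross = 23·316.5000 = 7279.5000
edge 5: (6.5,31)→(4,18.5)  cross = 6.5·18.5 − 4·31 = -3.7500; (r_i+r_j)·cross = 10.5·-3.7500 = -39.3750
Σcross = 649.0000 → A = |Σcross|/2 = 324.5000 mm²
Σ(r_i+r_j)·cross = 23819.2500 → first moment M = |Σ|/6 = 3969.8750
R_c = M/A = 3969.8750/324.5000 = 12.2338 mm
θ = 359° = 6.265732 rad
V = θ·R_c·A = 6.265732·12.2338·324.5000 = 24874.173 mm³

Volume = 24874.173 mm³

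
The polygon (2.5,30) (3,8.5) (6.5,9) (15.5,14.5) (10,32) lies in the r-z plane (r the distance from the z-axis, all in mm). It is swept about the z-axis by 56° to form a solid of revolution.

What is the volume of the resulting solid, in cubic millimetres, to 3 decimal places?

Volume = 1638.503 mm³

Profile (r,z), 5 vertices: (2.5,30) (3,8.5) (6.5,9) (15.5,14.5) (10,32)
edge 0: (2.5,30)→(3,8.5)  cross = 2.5·8.5 − 3·30 = -68.7500; (r_i+r_j)·cross = 5.5·-68.7500 = -378.1250
edge 1: (3,8.5)→(6.5,9)  cross = 3·9 − 6.5·8.5 = -28.2500; (r_i+r_j)·cross = 9.5·-28.2500 = -268.3750
edge 2: (6.5,9)→(15.5,14.5)  cross = 6.5·14.5 − 15.5·9 = -45.2500; (r_i+r_j)·cross = 22·-45.2500 = -995.5000
edge 3: (15.5,14.5)→(10,32)  cross = 15.5·32 − 10·14.5 = 351.0000; (r_i+r_j)·cross = 25.5·351.0000 = 8950.5000
edge 4: (10,32)→(2.5,30)  cross = 10·30 − 2.5·32 = 220.0000; (r_i+r_j)·cross = 12.5·220.0000 = 2750.0000
Σcross = 428.7500 → A = |Σcross|/2 = 214.3750 mm²
Σ(r_i+r_j)·cross = 10058.5000 → first moment M = |Σ|/6 = 1676.4167
R_c = M/A = 1676.4167/214.3750 = 7.8200 mm
θ = 56° = 0.977384 rad
V = θ·R_c·A = 0.977384·7.8200·214.3750 = 1638.503 mm³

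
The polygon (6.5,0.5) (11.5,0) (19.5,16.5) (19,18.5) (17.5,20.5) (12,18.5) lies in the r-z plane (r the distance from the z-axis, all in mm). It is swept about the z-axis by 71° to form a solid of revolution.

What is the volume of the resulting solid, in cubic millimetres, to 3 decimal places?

Profile (r,z), 6 vertices: (6.5,0.5) (11.5,0) (19.5,16.5) (19,18.5) (17.5,20.5) (12,18.5)
edge 0: (6.5,0.5)→(11.5,0)  cross = 6.5·0 − 11.5·0.5 = -5.7500; (r_i+r_j)·cross = 18·-5.7500 = -103.5000
edge 1: (11.5,0)→(19.5,16.5)  cross = 11.5·16.5 − 19.5·0 = 189.7500; (r_i+r_j)·cross = 31·189.7500 = 5882.2500
edge 2: (19.5,16.5)→(19,18.5)  cross = 19.5·18.5 − 19·16.5 = 47.2500; (r_i+r_j)·cross = 38.5·47.2500 = 1819.1250
edge 3: (19,18.5)→(17.5,20.5)  cross = 19·20.5 − 17.5·18.5 = 65.7500; (r_i+r_j)·cross = 36.5·65.7500 = 2399.8750
edge 4: (17.5,20.5)→(12,18.5)  cross = 17.5·18.5 − 12·20.5 = 77.7500; (r_i+r_j)·cross = 29.5·77.7500 = 2293.6250
edge 5: (12,18.5)→(6.5,0.5)  cross = 12·0.5 − 6.5·18.5 = -114.2500; (r_i+r_j)·cross = 18.5·-114.2500 = -2113.6250
Σcross = 260.5000 → A = |Σcross|/2 = 130.2500 mm²
Σ(r_i+r_j)·cross = 10177.7500 → first moment M = |Σ|/6 = 1696.2917
R_c = M/A = 1696.2917/130.2500 = 13.0234 mm
θ = 71° = 1.239184 rad
V = θ·R_c·A = 1.239184·13.0234·130.2500 = 2102.017 mm³

Volume = 2102.017 mm³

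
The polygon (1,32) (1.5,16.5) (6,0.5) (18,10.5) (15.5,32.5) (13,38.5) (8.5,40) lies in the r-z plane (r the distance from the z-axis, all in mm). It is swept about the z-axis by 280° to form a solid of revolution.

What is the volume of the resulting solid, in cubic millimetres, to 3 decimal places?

Volume = 21127.792 mm³

Profile (r,z), 7 vertices: (1,32) (1.5,16.5) (6,0.5) (18,10.5) (15.5,32.5) (13,38.5) (8.5,40)
edge 0: (1,32)→(1.5,16.5)  cross = 1·16.5 − 1.5·32 = -31.5000; (r_i+r_j)·cross = 2.5·-31.5000 = -78.7500
edge 1: (1.5,16.5)→(6,0.5)  cross = 1.5·0.5 − 6·16.5 = -98.2500; (r_i+r_j)·cross = 7.5·-98.2500 = -736.8750
edge 2: (6,0.5)→(18,10.5)  cross = 6·10.5 − 18·0.5 = 54.0000; (r_i+r_j)·cross = 24·54.0000 = 1296.0000
edge 3: (18,10.5)→(15.5,32.5)  cross = 18·32.5 − 15.5·10.5 = 422.2500; (r_i+r_j)·cross = 33.5·422.2500 = 14145.3750
edge 4: (15.5,32.5)→(13,38.5)  cross = 15.5·38.5 − 13·32.5 = 174.2500; (r_i+r_j)·cross = 28.5·174.2500 = 4966.1250
edge 5: (13,38.5)→(8.5,40)  cross = 13·40 − 8.5·38.5 = 192.7500; (r_i+r_j)·cross = 21.5·192.7500 = 4144.1250
edge 6: (8.5,40)→(1,32)  cross = 8.5·32 − 1·40 = 232.0000; (r_i+r_j)·cross = 9.5·232.0000 = 2204.0000
Σcross = 945.5000 → A = |Σcross|/2 = 472.7500 mm²
Σ(r_i+r_j)·cross = 25940.0000 → first moment M = |Σ|/6 = 4323.3333
R_c = M/A = 4323.3333/472.7500 = 9.1451 mm
θ = 280° = 4.886922 rad
V = θ·R_c·A = 4.886922·9.1451·472.7500 = 21127.792 mm³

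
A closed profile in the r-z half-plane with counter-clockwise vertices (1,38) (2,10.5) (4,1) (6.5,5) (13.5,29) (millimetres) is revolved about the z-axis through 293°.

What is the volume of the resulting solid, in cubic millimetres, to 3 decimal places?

Volume = 7792.814 mm³

Profile (r,z), 5 vertices: (1,38) (2,10.5) (4,1) (6.5,5) (13.5,29)
edge 0: (1,38)→(2,10.5)  cross = 1·10.5 − 2·38 = -65.5000; (r_i+r_j)·cross = 3·-65.5000 = -196.5000
edge 1: (2,10.5)→(4,1)  cross = 2·1 − 4·10.5 = -40.0000; (r_i+r_j)·cross = 6·-40.0000 = -240.0000
edge 2: (4,1)→(6.5,5)  cross = 4·5 − 6.5·1 = 13.5000; (r_i+r_j)·cross = 10.5·13.5000 = 141.7500
edge 3: (6.5,5)→(13.5,29)  cross = 6.5·29 − 13.5·5 = 121.0000; (r_i+r_j)·cross = 20·121.0000 = 2420.0000
edge 4: (13.5,29)→(1,38)  cross = 13.5·38 − 1·29 = 484.0000; (r_i+r_j)·cross = 14.5·484.0000 = 7018.0000
Σcross = 513.0000 → A = |Σcross|/2 = 256.5000 mm²
Σ(r_i+r_j)·cross = 9143.2500 → first moment M = |Σ|/6 = 1523.8750
R_c = M/A = 1523.8750/256.5000 = 5.9410 mm
θ = 293° = 5.113815 rad
V = θ·R_c·A = 5.113815·5.9410·256.5000 = 7792.814 mm³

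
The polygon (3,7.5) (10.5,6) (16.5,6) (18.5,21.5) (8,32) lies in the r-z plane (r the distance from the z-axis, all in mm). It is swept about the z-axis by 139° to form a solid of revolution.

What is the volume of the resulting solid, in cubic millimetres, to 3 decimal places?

Volume = 7064.989 mm³

Profile (r,z), 5 vertices: (3,7.5) (10.5,6) (16.5,6) (18.5,21.5) (8,32)
edge 0: (3,7.5)→(10.5,6)  cross = 3·6 − 10.5·7.5 = -60.7500; (r_i+r_j)·cross = 13.5·-60.7500 = -820.1250
edge 1: (10.5,6)→(16.5,6)  cross = 10.5·6 − 16.5·6 = -36.0000; (r_i+r_j)·cross = 27·-36.0000 = -972.0000
edge 2: (16.5,6)→(18.5,21.5)  cross = 16.5·21.5 − 18.5·6 = 243.7500; (r_i+r_j)·cross = 35·243.7500 = 8531.2500
edge 3: (18.5,21.5)→(8,32)  cross = 18.5·32 − 8·21.5 = 420.0000; (r_i+r_j)·cross = 26.5·420.0000 = 11130.0000
edge 4: (8,32)→(3,7.5)  cross = 8·7.5 − 3·32 = -36.0000; (r_i+r_j)·cross = 11·-36.0000 = -396.0000
Σcross = 531.0000 → A = |Σcross|/2 = 265.5000 mm²
Σ(r_i+r_j)·cross = 17473.1250 → first moment M = |Σ|/6 = 2912.1875
R_c = M/A = 2912.1875/265.5000 = 10.9687 mm
θ = 139° = 2.426008 rad
V = θ·R_c·A = 2.426008·10.9687·265.5000 = 7064.989 mm³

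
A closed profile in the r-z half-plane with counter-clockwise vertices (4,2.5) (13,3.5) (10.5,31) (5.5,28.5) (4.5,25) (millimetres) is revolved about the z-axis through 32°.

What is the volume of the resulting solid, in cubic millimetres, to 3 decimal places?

Volume = 902.033 mm³

Profile (r,z), 5 vertices: (4,2.5) (13,3.5) (10.5,31) (5.5,28.5) (4.5,25)
edge 0: (4,2.5)→(13,3.5)  cross = 4·3.5 − 13·2.5 = -18.5000; (r_i+r_j)·cross = 17·-18.5000 = -314.5000
edge 1: (13,3.5)→(10.5,31)  cross = 13·31 − 10.5·3.5 = 366.2500; (r_i+r_j)·cross = 23.5·366.2500 = 8606.8750
edge 2: (10.5,31)→(5.5,28.5)  cross = 10.5·28.5 − 5.5·31 = 128.7500; (r_i+r_j)·cross = 16·128.7500 = 2060.0000
edge 3: (5.5,28.5)→(4.5,25)  cross = 5.5·25 − 4.5·28.5 = 9.2500; (r_i+r_j)·cross = 10·9.2500 = 92.5000
edge 4: (4.5,25)→(4,2.5)  cross = 4.5·2.5 − 4·25 = -88.7500; (r_i+r_j)·cross = 8.5·-88.7500 = -754.3750
Σcross = 397.0000 → A = |Σcross|/2 = 198.5000 mm²
Σ(r_i+r_j)·cross = 9690.5000 → first moment M = |Σ|/6 = 1615.0833
R_c = M/A = 1615.0833/198.5000 = 8.1364 mm
θ = 32° = 0.558505 rad
V = θ·R_c·A = 0.558505·8.1364·198.5000 = 902.033 mm³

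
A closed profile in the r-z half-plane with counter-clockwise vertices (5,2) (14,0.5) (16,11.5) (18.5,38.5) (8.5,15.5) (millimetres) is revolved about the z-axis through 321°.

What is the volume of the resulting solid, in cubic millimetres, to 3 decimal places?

Volume = 15040.280 mm³

Profile (r,z), 5 vertices: (5,2) (14,0.5) (16,11.5) (18.5,38.5) (8.5,15.5)
edge 0: (5,2)→(14,0.5)  cross = 5·0.5 − 14·2 = -25.5000; (r_i+r_j)·cross = 19·-25.5000 = -484.5000
edge 1: (14,0.5)→(16,11.5)  cross = 14·11.5 − 16·0.5 = 153.0000; (r_i+r_j)·cross = 30·153.0000 = 4590.0000
edge 2: (16,11.5)→(18.5,38.5)  cross = 16·38.5 − 18.5·11.5 = 403.2500; (r_i+r_j)·cross = 34.5·403.2500 = 13912.1250
edge 3: (18.5,38.5)→(8.5,15.5)  cross = 18.5·15.5 − 8.5·38.5 = -40.5000; (r_i+r_j)·cross = 27·-40.5000 = -1093.5000
edge 4: (8.5,15.5)→(5,2)  cross = 8.5·2 − 5·15.5 = -60.5000; (r_i+r_j)·cross = 13.5·-60.5000 = -816.7500
Σcross = 429.7500 → A = |Σcross|/2 = 214.8750 mm²
Σ(r_i+r_j)·cross = 16107.3750 → first moment M = |Σ|/6 = 2684.5625
R_c = M/A = 2684.5625/214.8750 = 12.4936 mm
θ = 321° = 5.602507 rad
V = θ·R_c·A = 5.602507·12.4936·214.8750 = 15040.280 mm³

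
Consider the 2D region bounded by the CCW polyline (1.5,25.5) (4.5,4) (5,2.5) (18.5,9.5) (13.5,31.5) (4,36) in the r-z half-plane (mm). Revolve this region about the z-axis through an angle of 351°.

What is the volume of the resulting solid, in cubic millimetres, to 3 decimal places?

Volume = 20830.546 mm³

Profile (r,z), 6 vertices: (1.5,25.5) (4.5,4) (5,2.5) (18.5,9.5) (13.5,31.5) (4,36)
edge 0: (1.5,25.5)→(4.5,4)  cross = 1.5·4 − 4.5·25.5 = -108.7500; (r_i+r_j)·cross = 6·-108.7500 = -652.5000
edge 1: (4.5,4)→(5,2.5)  cross = 4.5·2.5 − 5·4 = -8.7500; (r_i+r_j)·cross = 9.5·-8.7500 = -83.1250
edge 2: (5,2.5)→(18.5,9.5)  cross = 5·9.5 − 18.5·2.5 = 1.2500; (r_i+r_j)·cross = 23.5·1.2500 = 29.3750
edge 3: (18.5,9.5)→(13.5,31.5)  cross = 18.5·31.5 − 13.5·9.5 = 454.5000; (r_i+r_j)·cross = 32·454.5000 = 14544.0000
edge 4: (13.5,31.5)→(4,36)  cross = 13.5·36 − 4·31.5 = 360.0000; (r_i+r_j)·cross = 17.5·360.0000 = 6300.0000
edge 5: (4,36)→(1.5,25.5)  cross = 4·25.5 − 1.5·36 = 48.0000; (r_i+r_j)·cross = 5.5·48.0000 = 264.0000
Σcross = 746.2500 → A = |Σcross|/2 = 373.1250 mm²
Σ(r_i+r_j)·cross = 20401.7500 → first moment M = |Σ|/6 = 3400.2917
R_c = M/A = 3400.2917/373.1250 = 9.1130 mm
θ = 351° = 6.126106 rad
V = θ·R_c·A = 6.126106·9.1130·373.1250 = 20830.546 mm³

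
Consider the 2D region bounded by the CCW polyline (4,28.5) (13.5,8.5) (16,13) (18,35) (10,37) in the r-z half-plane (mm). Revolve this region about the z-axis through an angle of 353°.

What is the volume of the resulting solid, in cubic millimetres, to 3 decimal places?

Profile (r,z), 5 vertices: (4,28.5) (13.5,8.5) (16,13) (18,35) (10,37)
edge 0: (4,28.5)→(13.5,8.5)  cross = 4·8.5 − 13.5·28.5 = -350.7500; (r_i+r_j)·cross = 17.5·-350.7500 = -6138.1250
edge 1: (13.5,8.5)→(16,13)  cross = 13.5·13 − 16·8.5 = 39.5000; (r_i+r_j)·cross = 29.5·39.5000 = 1165.2500
edge 2: (16,13)→(18,35)  cross = 16·35 − 18·13 = 326.0000; (r_i+r_j)·cross = 34·326.0000 = 11084.0000
edge 3: (18,35)→(10,37)  cross = 18·37 − 10·35 = 316.0000; (r_i+r_j)·cross = 28·316.0000 = 8848.0000
edge 4: (10,37)→(4,28.5)  cross = 10·28.5 − 4·37 = 137.0000; (r_i+r_j)·cross = 14·137.0000 = 1918.0000
Σcross = 467.7500 → A = |Σcross|/2 = 233.8750 mm²
Σ(r_i+r_j)·cross = 16877.1250 → first moment M = |Σ|/6 = 2812.8542
R_c = M/A = 2812.8542/233.8750 = 12.0272 mm
θ = 353° = 6.161012 rad
V = θ·R_c·A = 6.161012·12.0272·233.8750 = 17330.029 mm³

Volume = 17330.029 mm³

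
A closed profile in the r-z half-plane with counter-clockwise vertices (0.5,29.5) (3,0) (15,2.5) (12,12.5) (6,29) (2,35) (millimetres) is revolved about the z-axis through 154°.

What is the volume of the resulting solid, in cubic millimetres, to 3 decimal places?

Volume = 4619.220 mm³

Profile (r,z), 6 vertices: (0.5,29.5) (3,0) (15,2.5) (12,12.5) (6,29) (2,35)
edge 0: (0.5,29.5)→(3,0)  cross = 0.5·0 − 3·29.5 = -88.5000; (r_i+r_j)·cross = 3.5·-88.5000 = -309.7500
edge 1: (3,0)→(15,2.5)  cross = 3·2.5 − 15·0 = 7.5000; (r_i+r_j)·cross = 18·7.5000 = 135.0000
edge 2: (15,2.5)→(12,12.5)  cross = 15·12.5 − 12·2.5 = 157.5000; (r_i+r_j)·cross = 27·157.5000 = 4252.5000
edge 3: (12,12.5)→(6,29)  cross = 12·29 − 6·12.5 = 273.0000; (r_i+r_j)·cross = 18·273.0000 = 4914.0000
edge 4: (6,29)→(2,35)  cross = 6·35 − 2·29 = 152.0000; (r_i+r_j)·cross = 8·152.0000 = 1216.0000
edge 5: (2,35)→(0.5,29.5)  cross = 2·29.5 − 0.5·35 = 41.5000; (r_i+r_j)·cross = 2.5·41.5000 = 103.7500
Σcross = 543.0000 → A = |Σcross|/2 = 271.5000 mm²
Σ(r_i+r_j)·cross = 10311.5000 → first moment M = |Σ|/6 = 1718.5833
R_c = M/A = 1718.5833/271.5000 = 6.3300 mm
θ = 154° = 2.687807 rad
V = θ·R_c·A = 2.687807·6.3300·271.5000 = 4619.220 mm³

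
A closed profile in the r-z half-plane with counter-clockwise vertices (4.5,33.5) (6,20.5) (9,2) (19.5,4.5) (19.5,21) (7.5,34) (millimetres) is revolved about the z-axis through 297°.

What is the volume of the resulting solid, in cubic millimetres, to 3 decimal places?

Volume = 20465.935 mm³

Profile (r,z), 6 vertices: (4.5,33.5) (6,20.5) (9,2) (19.5,4.5) (19.5,21) (7.5,34)
edge 0: (4.5,33.5)→(6,20.5)  cross = 4.5·20.5 − 6·33.5 = -108.7500; (r_i+r_j)·cross = 10.5·-108.7500 = -1141.8750
edge 1: (6,20.5)→(9,2)  cross = 6·2 − 9·20.5 = -172.5000; (r_i+r_j)·cross = 15·-172.5000 = -2587.5000
edge 2: (9,2)→(19.5,4.5)  cross = 9·4.5 − 19.5·2 = 1.5000; (r_i+r_j)·cross = 28.5·1.5000 = 42.7500
edge 3: (19.5,4.5)→(19.5,21)  cross = 19.5·21 − 19.5·4.5 = 321.7500; (r_i+r_j)·cross = 39·321.7500 = 12548.2500
edge 4: (19.5,21)→(7.5,34)  cross = 19.5·34 − 7.5·21 = 505.5000; (r_i+r_j)·cross = 27·505.5000 = 13648.5000
edge 5: (7.5,34)→(4.5,33.5)  cross = 7.5·33.5 − 4.5·34 = 98.2500; (r_i+r_j)·cross = 12·98.2500 = 1179.0000
Σcross = 645.7500 → A = |Σcross|/2 = 322.8750 mm²
Σ(r_i+r_j)·cross = 23689.1250 → first moment M = |Σ|/6 = 3948.1875
R_c = M/A = 3948.1875/322.8750 = 12.2282 mm
θ = 297° = 5.183628 rad
V = θ·R_c·A = 5.183628·12.2282·322.8750 = 20465.935 mm³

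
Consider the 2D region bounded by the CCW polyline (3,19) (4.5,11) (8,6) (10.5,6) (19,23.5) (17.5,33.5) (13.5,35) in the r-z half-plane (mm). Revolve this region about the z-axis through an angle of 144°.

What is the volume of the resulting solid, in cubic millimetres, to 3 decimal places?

Profile (r,z), 7 vertices: (3,19) (4.5,11) (8,6) (10.5,6) (19,23.5) (17.5,33.5) (13.5,35)
edge 0: (3,19)→(4.5,11)  cross = 3·11 − 4.5·19 = -52.5000; (r_i+r_j)·cross = 7.5·-52.5000 = -393.7500
edge 1: (4.5,11)→(8,6)  cross = 4.5·6 − 8·11 = -61.0000; (r_i+r_j)·cross = 12.5·-61.0000 = -762.5000
edge 2: (8,6)→(10.5,6)  cross = 8·6 − 10.5·6 = -15.0000; (r_i+r_j)·cross = 18.5·-15.0000 = -277.5000
edge 3: (10.5,6)→(19,23.5)  cross = 10.5·23.5 − 19·6 = 132.7500; (r_i+r_j)·cross = 29.5·132.7500 = 3916.1250
edge 4: (19,23.5)→(17.5,33.5)  cross = 19·33.5 − 17.5·23.5 = 225.2500; (r_i+r_j)·cross = 36.5·225.2500 = 8221.6250
edge 5: (17.5,33.5)→(13.5,35)  cross = 17.5·35 − 13.5·33.5 = 160.2500; (r_i+r_j)·cross = 31·160.2500 = 4967.7500
edge 6: (13.5,35)→(3,19)  cross = 13.5·19 − 3·35 = 151.5000; (r_i+r_j)·cross = 16.5·151.5000 = 2499.7500
Σcross = 541.2500 → A = |Σcross|/2 = 270.6250 mm²
Σ(r_i+r_j)·cross = 18171.5000 → first moment M = |Σ|/6 = 3028.5833
R_c = M/A = 3028.5833/270.6250 = 11.1911 mm
θ = 144° = 2.513274 rad
V = θ·R_c·A = 2.513274·11.1911·270.6250 = 7611.660 mm³

Volume = 7611.660 mm³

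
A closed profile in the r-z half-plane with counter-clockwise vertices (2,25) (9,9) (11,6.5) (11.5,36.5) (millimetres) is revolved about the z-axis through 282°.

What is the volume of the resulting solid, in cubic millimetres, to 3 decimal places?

Profile (r,z), 4 vertices: (2,25) (9,9) (11,6.5) (11.5,36.5)
edge 0: (2,25)→(9,9)  cross = 2·9 − 9·25 = -207.0000; (r_i+r_j)·cross = 11·-207.0000 = -2277.0000
edge 1: (9,9)→(11,6.5)  cross = 9·6.5 − 11·9 = -40.5000; (r_i+r_j)·cross = 20·-40.5000 = -810.0000
edge 2: (11,6.5)→(11.5,36.5)  cross = 11·36.5 − 11.5·6.5 = 326.7500; (r_i+r_j)·cross = 22.5·326.7500 = 7351.8750
edge 3: (11.5,36.5)→(2,25)  cross = 11.5·25 − 2·36.5 = 214.5000; (r_i+r_j)·cross = 13.5·214.5000 = 2895.7500
Σcross = 293.7500 → A = |Σcross|/2 = 146.8750 mm²
Σ(r_i+r_j)·cross = 7160.6250 → first moment M = |Σ|/6 = 1193.4375
R_c = M/A = 1193.4375/146.8750 = 8.1255 mm
θ = 282° = 4.921828 rad
V = θ·R_c·A = 4.921828·8.1255·146.8750 = 5873.895 mm³

Volume = 5873.895 mm³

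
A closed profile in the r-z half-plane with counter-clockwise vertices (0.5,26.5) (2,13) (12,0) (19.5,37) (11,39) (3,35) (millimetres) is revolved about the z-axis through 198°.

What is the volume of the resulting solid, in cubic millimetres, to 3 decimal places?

Volume = 15226.331 mm³

Profile (r,z), 6 vertices: (0.5,26.5) (2,13) (12,0) (19.5,37) (11,39) (3,35)
edge 0: (0.5,26.5)→(2,13)  cross = 0.5·13 − 2·26.5 = -46.5000; (r_i+r_j)·cross = 2.5·-46.5000 = -116.2500
edge 1: (2,13)→(12,0)  cross = 2·0 − 12·13 = -156.0000; (r_i+r_j)·cross = 14·-156.0000 = -2184.0000
edge 2: (12,0)→(19.5,37)  cross = 12·37 − 19.5·0 = 444.0000; (r_i+r_j)·cross = 31.5·444.0000 = 13986.0000
edge 3: (19.5,37)→(11,39)  cross = 19.5·39 − 11·37 = 353.5000; (r_i+r_j)·cross = 30.5·353.5000 = 10781.7500
edge 4: (11,39)→(3,35)  cross = 11·35 − 3·39 = 268.0000; (r_i+r_j)·cross = 14·268.0000 = 3752.0000
edge 5: (3,35)→(0.5,26.5)  cross = 3·26.5 − 0.5·35 = 62.0000; (r_i+r_j)·cross = 3.5·62.0000 = 217.0000
Σcross = 925.0000 → A = |Σcross|/2 = 462.5000 mm²
Σ(r_i+r_j)·cross = 26436.5000 → first moment M = |Σ|/6 = 4406.0833
R_c = M/A = 4406.0833/462.5000 = 9.5267 mm
θ = 198° = 3.455752 rad
V = θ·R_c·A = 3.455752·9.5267·462.5000 = 15226.331 mm³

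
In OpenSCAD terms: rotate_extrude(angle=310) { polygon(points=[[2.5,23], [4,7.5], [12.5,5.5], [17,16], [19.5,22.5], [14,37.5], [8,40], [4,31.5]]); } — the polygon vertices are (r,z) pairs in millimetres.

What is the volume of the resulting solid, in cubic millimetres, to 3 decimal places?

Volume = 22462.227 mm³

Profile (r,z), 8 vertices: (2.5,23) (4,7.5) (12.5,5.5) (17,16) (19.5,22.5) (14,37.5) (8,40) (4,31.5)
edge 0: (2.5,23)→(4,7.5)  cross = 2.5·7.5 − 4·23 = -73.2500; (r_i+r_j)·cross = 6.5·-73.2500 = -476.1250
edge 1: (4,7.5)→(12.5,5.5)  cross = 4·5.5 − 12.5·7.5 = -71.7500; (r_i+r_j)·cross = 16.5·-71.7500 = -1183.8750
edge 2: (12.5,5.5)→(17,16)  cross = 12.5·16 − 17·5.5 = 106.5000; (r_i+r_j)·cross = 29.5·106.5000 = 3141.7500
edge 3: (17,16)→(19.5,22.5)  cross = 17·22.5 − 19.5·16 = 70.5000; (r_i+r_j)·cross = 36.5·70.5000 = 2573.2500
edge 4: (19.5,22.5)→(14,37.5)  cross = 19.5·37.5 − 14·22.5 = 416.2500; (r_i+r_j)·cross = 33.5·416.2500 = 13944.3750
edge 5: (14,37.5)→(8,40)  cross = 14·40 − 8·37.5 = 260.0000; (r_i+r_j)·cross = 22·260.0000 = 5720.0000
edge 6: (8,40)→(4,31.5)  cross = 8·31.5 − 4·40 = 92.0000; (r_i+r_j)·cross = 12·92.0000 = 1104.0000
edge 7: (4,31.5)→(2.5,23)  cross = 4·23 − 2.5·31.5 = 13.2500; (r_i+r_j)·cross = 6.5·13.2500 = 86.1250
Σcross = 813.5000 → A = |Σcross|/2 = 406.7500 mm²
Σ(r_i+r_j)·cross = 24909.5000 → first moment M = |Σ|/6 = 4151.5833
R_c = M/A = 4151.5833/406.7500 = 10.2067 mm
θ = 310° = 5.410521 rad
V = θ·R_c·A = 5.410521·10.2067·406.7500 = 22462.227 mm³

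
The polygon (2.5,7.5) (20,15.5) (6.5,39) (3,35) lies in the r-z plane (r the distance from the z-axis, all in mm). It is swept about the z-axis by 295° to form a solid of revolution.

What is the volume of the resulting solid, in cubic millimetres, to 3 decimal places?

Profile (r,z), 4 vertices: (2.5,7.5) (20,15.5) (6.5,39) (3,35)
edge 0: (2.5,7.5)→(20,15.5)  cross = 2.5·15.5 − 20·7.5 = -111.2500; (r_i+r_j)·cross = 22.5·-111.2500 = -2503.1250
edge 1: (20,15.5)→(6.5,39)  cross = 20·39 − 6.5·15.5 = 679.2500; (r_i+r_j)·cross = 26.5·679.2500 = 18000.1250
edge 2: (6.5,39)→(3,35)  cross = 6.5·35 − 3·39 = 110.5000; (r_i+r_j)·cross = 9.5·110.5000 = 1049.7500
edge 3: (3,35)→(2.5,7.5)  cross = 3·7.5 − 2.5·35 = -65.0000; (r_i+r_j)·cross = 5.5·-65.0000 = -357.5000
Σcross = 613.5000 → A = |Σcross|/2 = 306.7500 mm²
Σ(r_i+r_j)·cross = 16189.2500 → first moment M = |Σ|/6 = 2698.2083
R_c = M/A = 2698.2083/306.7500 = 8.7961 mm
θ = 295° = 5.148721 rad
V = θ·R_c·A = 5.148721·8.7961·306.7500 = 13892.323 mm³

Volume = 13892.323 mm³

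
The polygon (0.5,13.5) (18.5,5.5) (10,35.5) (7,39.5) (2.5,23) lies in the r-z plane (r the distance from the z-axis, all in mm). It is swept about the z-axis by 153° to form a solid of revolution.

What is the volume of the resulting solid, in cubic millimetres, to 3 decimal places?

Profile (r,z), 5 vertices: (0.5,13.5) (18.5,5.5) (10,35.5) (7,39.5) (2.5,23)
edge 0: (0.5,13.5)→(18.5,5.5)  cross = 0.5·5.5 − 18.5·13.5 = -247.0000; (r_i+r_j)·cross = 19·-247.0000 = -4693.0000
edge 1: (18.5,5.5)→(10,35.5)  cross = 18.5·35.5 − 10·5.5 = 601.7500; (r_i+r_j)·cross = 28.5·601.7500 = 17149.8750
edge 2: (10,35.5)→(7,39.5)  cross = 10·39.5 − 7·35.5 = 146.5000; (r_i+r_j)·cross = 17·146.5000 = 2490.5000
edge 3: (7,39.5)→(2.5,23)  cross = 7·23 − 2.5·39.5 = 62.2500; (r_i+r_j)·cross = 9.5·62.2500 = 591.3750
edge 4: (2.5,23)→(0.5,13.5)  cross = 2.5·13.5 − 0.5·23 = 22.2500; (r_i+r_j)·cross = 3·22.2500 = 66.7500
Σcross = 585.7500 → A = |Σcross|/2 = 292.8750 mm²
Σ(r_i+r_j)·cross = 15605.5000 → first moment M = |Σ|/6 = 2600.9167
R_c = M/A = 2600.9167/292.8750 = 8.8806 mm
θ = 153° = 2.670354 rad
V = θ·R_c·A = 2.670354·8.8806·292.8750 = 6945.368 mm³

Volume = 6945.368 mm³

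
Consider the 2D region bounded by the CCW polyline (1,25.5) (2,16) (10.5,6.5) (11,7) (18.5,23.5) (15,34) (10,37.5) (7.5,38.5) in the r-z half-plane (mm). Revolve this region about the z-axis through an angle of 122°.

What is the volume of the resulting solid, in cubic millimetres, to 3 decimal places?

Profile (r,z), 8 vertices: (1,25.5) (2,16) (10.5,6.5) (11,7) (18.5,23.5) (15,34) (10,37.5) (7.5,38.5)
edge 0: (1,25.5)→(2,16)  cross = 1·16 − 2·25.5 = -35.0000; (r_i+r_j)·cross = 3·-35.0000 = -105.0000
edge 1: (2,16)→(10.5,6.5)  cross = 2·6.5 − 10.5·16 = -155.0000; (r_i+r_j)·cross = 12.5·-155.0000 = -1937.5000
edge 2: (10.5,6.5)→(11,7)  cross = 10.5·7 − 11·6.5 = 2.0000; (r_i+r_j)·cross = 21.5·2.0000 = 43.0000
edge 3: (11,7)→(18.5,23.5)  cross = 11·23.5 − 18.5·7 = 129.0000; (r_i+r_j)·cross = 29.5·129.0000 = 3805.5000
edge 4: (18.5,23.5)→(15,34)  cross = 18.5·34 − 15·23.5 = 276.5000; (r_i+r_j)·cross = 33.5·276.5000 = 9262.7500
edge 5: (15,34)→(10,37.5)  cross = 15·37.5 − 10·34 = 222.5000; (r_i+r_j)·cross = 25·222.5000 = 5562.5000
edge 6: (10,37.5)→(7.5,38.5)  cross = 10·38.5 − 7.5·37.5 = 103.7500; (r_i+r_j)·cross = 17.5·103.7500 = 1815.6250
edge 7: (7.5,38.5)→(1,25.5)  cross = 7.5·25.5 − 1·38.5 = 152.7500; (r_i+r_j)·cross = 8.5·152.7500 = 1298.3750
Σcross = 696.5000 → A = |Σcross|/2 = 348.2500 mm²
Σ(r_i+r_j)·cross = 19745.2500 → first moment M = |Σ|/6 = 3290.8750
R_c = M/A = 3290.8750/348.2500 = 9.4497 mm
θ = 122° = 2.129302 rad
V = θ·R_c·A = 2.129302·9.4497·348.2500 = 7007.266 mm³

Volume = 7007.266 mm³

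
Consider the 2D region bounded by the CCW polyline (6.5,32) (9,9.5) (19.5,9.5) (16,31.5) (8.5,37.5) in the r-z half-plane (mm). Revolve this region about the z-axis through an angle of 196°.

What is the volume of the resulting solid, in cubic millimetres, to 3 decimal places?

Profile (r,z), 5 vertices: (6.5,32) (9,9.5) (19.5,9.5) (16,31.5) (8.5,37.5)
edge 0: (6.5,32)→(9,9.5)  cross = 6.5·9.5 − 9·32 = -226.2500; (r_i+r_j)·cross = 15.5·-226.2500 = -3506.8750
edge 1: (9,9.5)→(19.5,9.5)  cross = 9·9.5 − 19.5·9.5 = -99.7500; (r_i+r_j)·cross = 28.5·-99.7500 = -2842.8750
edge 2: (19.5,9.5)→(16,31.5)  cross = 19.5·31.5 − 16·9.5 = 462.2500; (r_i+r_j)·cross = 35.5·462.2500 = 16409.8750
edge 3: (16,31.5)→(8.5,37.5)  cross = 16·37.5 − 8.5·31.5 = 332.2500; (r_i+r_j)·cross = 24.5·332.2500 = 8140.1250
edge 4: (8.5,37.5)→(6.5,32)  cross = 8.5·32 − 6.5·37.5 = 28.2500; (r_i+r_j)·cross = 15·28.2500 = 423.7500
Σcross = 496.7500 → A = |Σcross|/2 = 248.3750 mm²
Σ(r_i+r_j)·cross = 18624.0000 → first moment M = |Σ|/6 = 3104.0000
R_c = M/A = 3104.0000/248.3750 = 12.4972 mm
θ = 196° = 3.420845 rad
V = θ·R_c·A = 3.420845·12.4972·248.3750 = 10618.304 mm³

Volume = 10618.304 mm³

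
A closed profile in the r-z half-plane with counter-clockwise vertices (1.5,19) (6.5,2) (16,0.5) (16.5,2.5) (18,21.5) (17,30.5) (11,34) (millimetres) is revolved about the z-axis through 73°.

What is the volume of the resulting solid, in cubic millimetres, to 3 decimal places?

Profile (r,z), 7 vertices: (1.5,19) (6.5,2) (16,0.5) (16.5,2.5) (18,21.5) (17,30.5) (11,34)
edge 0: (1.5,19)→(6.5,2)  cross = 1.5·2 − 6.5·19 = -120.5000; (r_i+r_j)·cross = 8·-120.5000 = -964.0000
edge 1: (6.5,2)→(16,0.5)  cross = 6.5·0.5 − 16·2 = -28.7500; (r_i+r_j)·cross = 22.5·-28.7500 = -646.8750
edge 2: (16,0.5)→(16.5,2.5)  cross = 16·2.5 − 16.5·0.5 = 31.7500; (r_i+r_j)·cross = 32.5·31.7500 = 1031.8750
edge 3: (16.5,2.5)→(18,21.5)  cross = 16.5·21.5 − 18·2.5 = 309.7500; (r_i+r_j)·cross = 34.5·309.7500 = 10686.3750
edge 4: (18,21.5)→(17,30.5)  cross = 18·30.5 − 17·21.5 = 183.5000; (r_i+r_j)·cross = 35·183.5000 = 6422.5000
edge 5: (17,30.5)→(11,34)  cross = 17·34 − 11·30.5 = 242.5000; (r_i+r_j)·cross = 28·242.5000 = 6790.0000
edge 6: (11,34)→(1.5,19)  cross = 11·19 − 1.5·34 = 158.0000; (r_i+r_j)·cross = 12.5·158.0000 = 1975.0000
Σcross = 776.2500 → A = |Σcross|/2 = 388.1250 mm²
Σ(r_i+r_j)·cross = 25294.8750 → first moment M = |Σ|/6 = 4215.8125
R_c = M/A = 4215.8125/388.1250 = 10.8620 mm
θ = 73° = 1.274090 rad
V = θ·R_c·A = 1.274090·10.8620·388.1250 = 5371.326 mm³

Volume = 5371.326 mm³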